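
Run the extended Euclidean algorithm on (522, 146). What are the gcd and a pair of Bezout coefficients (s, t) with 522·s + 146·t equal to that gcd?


Euclidean algorithm on (522, 146) — divide until remainder is 0:
  522 = 3 · 146 + 84
  146 = 1 · 84 + 62
  84 = 1 · 62 + 22
  62 = 2 · 22 + 18
  22 = 1 · 18 + 4
  18 = 4 · 4 + 2
  4 = 2 · 2 + 0
gcd(522, 146) = 2.
Track Bezout coefficients alongside the remainders: start with r₀ = 522 = a·1 + b·0 (s = 1, t = 0) and r₁ = 146 = a·0 + b·1 (s = 0, t = 1); each new remainder r_{k+1} = r_{k-1} − q_k·r_k inherits s_{k+1} = s_{k-1} − q_k·s_k, t_{k+1} = t_{k-1} − q_k·t_k, so r_k = a·s_k + b·t_k at every step:
  q = 3: r = 84, s = 1 − 3·0 = 1, t = 0 − 3·1 = -3  (check: 522·1 + 146·(-3) = 84)
  q = 1: r = 62, s = 0 − 1·1 = -1, t = 1 − 1·(-3) = 4  (check: 522·(-1) + 146·4 = 62)
  q = 1: r = 22, s = 1 − 1·(-1) = 2, t = -3 − 1·4 = -7  (check: 522·2 + 146·(-7) = 22)
  q = 2: r = 18, s = -1 − 2·2 = -5, t = 4 − 2·(-7) = 18  (check: 522·(-5) + 146·18 = 18)
  q = 1: r = 4, s = 2 − 1·(-5) = 7, t = -7 − 1·18 = -25  (check: 522·7 + 146·(-25) = 4)
  q = 4: r = 2, s = -5 − 4·7 = -33, t = 18 − 4·(-25) = 118  (check: 522·(-33) + 146·118 = 2)
The row with r = 2 (the gcd) gives the Bezout coefficients s = -33, t = 118.
Result: 522 · (-33) + 146 · (118) = 2.

gcd(522, 146) = 2; s = -33, t = 118 (check: 522·(-33) + 146·118 = 2).


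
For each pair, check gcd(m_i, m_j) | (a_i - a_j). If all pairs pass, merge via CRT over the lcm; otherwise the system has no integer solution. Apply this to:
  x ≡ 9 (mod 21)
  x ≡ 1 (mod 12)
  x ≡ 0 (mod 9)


Moduli 21, 12, 9 are not pairwise coprime, so CRT works modulo lcm(m_i) when all pairwise compatibility conditions hold.
Pairwise compatibility: gcd(m_i, m_j) must divide a_i - a_j for every pair.
Merge one congruence at a time:
  Start: x ≡ 9 (mod 21).
  Combine with x ≡ 1 (mod 12): gcd(21, 12) = 3, and 1 - 9 = -8 is NOT divisible by 3.
    ⇒ system is inconsistent (no integer solution).

No solution (the system is inconsistent).


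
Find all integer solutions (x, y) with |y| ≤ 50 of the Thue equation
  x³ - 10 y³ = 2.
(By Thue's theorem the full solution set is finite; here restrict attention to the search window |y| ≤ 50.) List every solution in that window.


The equation is x³ - 10y³ = 2. For fixed y, x³ = 10·y³ + 2, so a solution requires the RHS to be a perfect cube.
Strategy: iterate y from -50 to 50, compute RHS = 10·y³ + 2, and check whether it is a (positive or negative) perfect cube.
Check small values of y:
  y = 0: RHS = 2 is not a perfect cube.
  y = 1: RHS = 12 is not a perfect cube.
  y = -1: RHS = -8 = (-2)³ ⇒ x = -2 works.
  y = 2: RHS = 82 is not a perfect cube.
  y = -2: RHS = -78 is not a perfect cube.
  y = 3: RHS = 272 is not a perfect cube.
  y = -3: RHS = -268 is not a perfect cube.
Continuing the search up to |y| = 50 finds no further solutions beyond those listed.
Collected solutions: (-2, -1).

Solutions (with |y| ≤ 50): (-2, -1).


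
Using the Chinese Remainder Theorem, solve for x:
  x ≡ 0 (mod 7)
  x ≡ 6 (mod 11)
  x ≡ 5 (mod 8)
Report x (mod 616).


Moduli 7, 11, 8 are pairwise coprime; by CRT there is a unique solution modulo M = 7 · 11 · 8 = 616.
Solve pairwise, accumulating the modulus:
  Start with x ≡ 0 (mod 7).
  Combine with x ≡ 6 (mod 11): since gcd(7, 11) = 1, we get a unique residue mod 77.
    Write x = 0 + 7·t and substitute into x ≡ 6 (mod 11): 7·t ≡ 6 − 0 = 6 (mod 11).
    The inverse of 7 mod 11 is 8 (since 7·8 = 56 = 5·11 + 1), so t ≡ 8·6 = 48 ≡ 4 (mod 11).
    Then x = 0 + 7·4 = 28, valid modulo lcm(7, 11) = 77: x ≡ 28 (mod 77).
  Combine with x ≡ 5 (mod 8): since gcd(77, 8) = 1, we get a unique residue mod 616.
    Write x = 28 + 77·t and substitute into x ≡ 5 (mod 8): 77·t ≡ 5 − 28 = -23 (mod 8).
    Reduce coefficients mod 8: 5·t ≡ 1 (mod 8).
    The inverse of 5 mod 8 is 5 (since 5·5 = 25 = 3·8 + 1), so t ≡ 5·1 = 5 ≡ 5 (mod 8).
    Then x = 28 + 77·5 = 413, valid modulo lcm(77, 8) = 616: x ≡ 413 (mod 616).
Verify: 413 mod 7 = 0 ✓, 413 mod 11 = 6 ✓, 413 mod 8 = 5 ✓.

x ≡ 413 (mod 616).


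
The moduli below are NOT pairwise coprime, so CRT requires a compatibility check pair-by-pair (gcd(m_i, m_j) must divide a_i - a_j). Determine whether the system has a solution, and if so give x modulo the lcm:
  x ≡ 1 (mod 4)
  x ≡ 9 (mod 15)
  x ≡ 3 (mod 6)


Moduli 4, 15, 6 are not pairwise coprime, so CRT works modulo lcm(m_i) when all pairwise compatibility conditions hold.
Pairwise compatibility: gcd(m_i, m_j) must divide a_i - a_j for every pair.
Merge one congruence at a time:
  Start: x ≡ 1 (mod 4).
  Combine with x ≡ 9 (mod 15): gcd(4, 15) = 1; 9 - 1 = 8, which IS divisible by 1, so compatible.
    Write x = 1 + 4·t and substitute into x ≡ 9 (mod 15): 4·t ≡ 9 − 1 = 8 (mod 15).
    The inverse of 4 mod 15 is 4 (since 4·4 = 16 = 1·15 + 1), so t ≡ 4·8 = 32 ≡ 2 (mod 15).
    Then x = 1 + 4·2 = 9, valid modulo lcm(4, 15) = 60: x ≡ 9 (mod 60).
  Combine with x ≡ 3 (mod 6): gcd(60, 6) = 6; 3 - 9 = -6, which IS divisible by 6, so compatible.
    Write x = 9 + 60·t and substitute into x ≡ 3 (mod 6): 60·t ≡ 3 − 9 = -6 (mod 6).
    Divide the congruence (and modulus) by g = 6: 10·t ≡ -1 (mod 1).
    Modulo 1 every t works; take t = 0.
    Then x = 9 + 60·0 = 9, valid modulo lcm(60, 6) = 60: x ≡ 9 (mod 60).
Verify: 9 mod 4 = 1, 9 mod 15 = 9, 9 mod 6 = 3.

x ≡ 9 (mod 60).


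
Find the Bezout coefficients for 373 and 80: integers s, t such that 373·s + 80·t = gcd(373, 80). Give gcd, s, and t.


Euclidean algorithm on (373, 80) — divide until remainder is 0:
  373 = 4 · 80 + 53
  80 = 1 · 53 + 27
  53 = 1 · 27 + 26
  27 = 1 · 26 + 1
  26 = 26 · 1 + 0
gcd(373, 80) = 1.
Track Bezout coefficients alongside the remainders: start with r₀ = 373 = a·1 + b·0 (s = 1, t = 0) and r₁ = 80 = a·0 + b·1 (s = 0, t = 1); each new remainder r_{k+1} = r_{k-1} − q_k·r_k inherits s_{k+1} = s_{k-1} − q_k·s_k, t_{k+1} = t_{k-1} − q_k·t_k, so r_k = a·s_k + b·t_k at every step:
  q = 4: r = 53, s = 1 − 4·0 = 1, t = 0 − 4·1 = -4  (check: 373·1 + 80·(-4) = 53)
  q = 1: r = 27, s = 0 − 1·1 = -1, t = 1 − 1·(-4) = 5  (check: 373·(-1) + 80·5 = 27)
  q = 1: r = 26, s = 1 − 1·(-1) = 2, t = -4 − 1·5 = -9  (check: 373·2 + 80·(-9) = 26)
  q = 1: r = 1, s = -1 − 1·2 = -3, t = 5 − 1·(-9) = 14  (check: 373·(-3) + 80·14 = 1)
The row with r = 1 (the gcd) gives the Bezout coefficients s = -3, t = 14.
Result: 373 · (-3) + 80 · (14) = 1.

gcd(373, 80) = 1; s = -3, t = 14 (check: 373·(-3) + 80·14 = 1).


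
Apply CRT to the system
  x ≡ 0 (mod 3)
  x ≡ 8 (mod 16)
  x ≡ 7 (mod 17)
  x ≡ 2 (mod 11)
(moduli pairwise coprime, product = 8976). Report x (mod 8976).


Product of moduli M = 3 · 16 · 17 · 11 = 8976.
Merge one congruence at a time:
  Start: x ≡ 0 (mod 3).
  Combine with x ≡ 8 (mod 16); new modulus lcm = 48.
    Write x = 0 + 3·t and substitute into x ≡ 8 (mod 16): 3·t ≡ 8 − 0 = 8 (mod 16).
    The inverse of 3 mod 16 is 11 (since 3·11 = 33 = 2·16 + 1), so t ≡ 11·8 = 88 ≡ 8 (mod 16).
    Then x = 0 + 3·8 = 24, valid modulo lcm(3, 16) = 48: x ≡ 24 (mod 48).
  Combine with x ≡ 7 (mod 17); new modulus lcm = 816.
    Write x = 24 + 48·t and substitute into x ≡ 7 (mod 17): 48·t ≡ 7 − 24 = -17 (mod 17).
    Reduce coefficients mod 17: 14·t ≡ 0 (mod 17).
    The inverse of 14 mod 17 is 11 (since 14·11 = 154 = 9·17 + 1), so t ≡ 11·0 = 0 ≡ 0 (mod 17).
    Then x = 24 + 48·0 = 24, valid modulo lcm(48, 17) = 816: x ≡ 24 (mod 816).
  Combine with x ≡ 2 (mod 11); new modulus lcm = 8976.
    Write x = 24 + 816·t and substitute into x ≡ 2 (mod 11): 816·t ≡ 2 − 24 = -22 (mod 11).
    Reduce coefficients mod 11: 2·t ≡ 0 (mod 11).
    The inverse of 2 mod 11 is 6 (since 2·6 = 12 = 1·11 + 1), so t ≡ 6·0 = 0 ≡ 0 (mod 11).
    Then x = 24 + 816·0 = 24, valid modulo lcm(816, 11) = 8976: x ≡ 24 (mod 8976).
Verify against each original: 24 mod 3 = 0, 24 mod 16 = 8, 24 mod 17 = 7, 24 mod 11 = 2.

x ≡ 24 (mod 8976).


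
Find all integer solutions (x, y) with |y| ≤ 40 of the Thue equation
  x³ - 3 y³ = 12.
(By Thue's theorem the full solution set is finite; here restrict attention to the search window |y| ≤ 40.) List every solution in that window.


The equation is x³ - 3y³ = 12. For fixed y, x³ = 3·y³ + 12, so a solution requires the RHS to be a perfect cube.
Strategy: iterate y from -40 to 40, compute RHS = 3·y³ + 12, and check whether it is a (positive or negative) perfect cube.
Check small values of y:
  y = 0: RHS = 12 is not a perfect cube.
  y = 1: RHS = 15 is not a perfect cube.
  y = -1: RHS = 9 is not a perfect cube.
  y = 2: RHS = 36 is not a perfect cube.
  y = -2: RHS = -12 is not a perfect cube.
  y = 3: RHS = 93 is not a perfect cube.
  y = -3: RHS = -69 is not a perfect cube.
Continuing the search up to |y| = 40 finds no solutions either.
No (x, y) in the scanned range satisfies the equation.

No integer solutions with |y| ≤ 40.


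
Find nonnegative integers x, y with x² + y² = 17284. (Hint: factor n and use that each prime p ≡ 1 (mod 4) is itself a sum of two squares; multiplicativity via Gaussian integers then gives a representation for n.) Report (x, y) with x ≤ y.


Step 1: Factor n = 17284 = 2^2 · 29 · 149.
Step 2: Check the mod-4 condition on each prime factor: 2 = 2 (special); 29 ≡ 1 (mod 4), exponent 1; 149 ≡ 1 (mod 4), exponent 1.
All primes ≡ 3 (mod 4) appear to even exponent (or don't appear), so by the two-squares theorem n IS expressible as a sum of two squares.
Step 3: Build a representation. Group n = k² · m with k = 2 and m = 29 · 149 = 4321 (a product of primes ≡ 1 (mod 4)); a representation of m scales to one of n via (k·x)² + (k·y)² = k²(x² + y²). Each prime p ≡ 1 (mod 4) is itself a sum of two squares; find a² by testing p − a² for a perfect square:
  29: 29 − 1² = 28, 29 − 2² = 25 = 5² ⇒ 29 = 2² + 5².
  149: 149 − 1² = 148, 149 − 2² = 145, 149 − 3² = 140, 149 − 4² = 133, 149 − 5² = 124, 149 − 6² = 113, 149 − 7² = 100 = 10² ⇒ 149 = 7² + 10².
  Combine using the Brahmagupta–Fibonacci identity (a² + b²)(c² + d²) = (ac − bd)² + (ad + bc)² = (ac + bd)² + (ad − bc)²:
  29 · 149 = 4321: from (2² + 5²)(7² + 10²), take (2·7 − 5·10, 2·10 + 5·7) = (14 − 50, 20 + 35) = (-36, 55); dropping signs (only squares matter) gives (36, 55); check 36² + 55² = 1296 + 3025 = 4321 ✓.
  Scale by k = 2: (2·36, 2·55) = (72, 110).
Step 4: Order so x ≤ y and verify: 72² + 110² = 5184 + 12100 = 17284 = n. ✓

n = 17284 = 72² + 110² (one valid representation with x ≤ y).


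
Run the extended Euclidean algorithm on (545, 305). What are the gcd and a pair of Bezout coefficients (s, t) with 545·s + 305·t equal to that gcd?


Euclidean algorithm on (545, 305) — divide until remainder is 0:
  545 = 1 · 305 + 240
  305 = 1 · 240 + 65
  240 = 3 · 65 + 45
  65 = 1 · 45 + 20
  45 = 2 · 20 + 5
  20 = 4 · 5 + 0
gcd(545, 305) = 5.
Track Bezout coefficients alongside the remainders: start with r₀ = 545 = a·1 + b·0 (s = 1, t = 0) and r₁ = 305 = a·0 + b·1 (s = 0, t = 1); each new remainder r_{k+1} = r_{k-1} − q_k·r_k inherits s_{k+1} = s_{k-1} − q_k·s_k, t_{k+1} = t_{k-1} − q_k·t_k, so r_k = a·s_k + b·t_k at every step:
  q = 1: r = 240, s = 1 − 1·0 = 1, t = 0 − 1·1 = -1  (check: 545·1 + 305·(-1) = 240)
  q = 1: r = 65, s = 0 − 1·1 = -1, t = 1 − 1·(-1) = 2  (check: 545·(-1) + 305·2 = 65)
  q = 3: r = 45, s = 1 − 3·(-1) = 4, t = -1 − 3·2 = -7  (check: 545·4 + 305·(-7) = 45)
  q = 1: r = 20, s = -1 − 1·4 = -5, t = 2 − 1·(-7) = 9  (check: 545·(-5) + 305·9 = 20)
  q = 2: r = 5, s = 4 − 2·(-5) = 14, t = -7 − 2·9 = -25  (check: 545·14 + 305·(-25) = 5)
The row with r = 5 (the gcd) gives the Bezout coefficients s = 14, t = -25.
Result: 545 · (14) + 305 · (-25) = 5.

gcd(545, 305) = 5; s = 14, t = -25 (check: 545·14 + 305·(-25) = 5).


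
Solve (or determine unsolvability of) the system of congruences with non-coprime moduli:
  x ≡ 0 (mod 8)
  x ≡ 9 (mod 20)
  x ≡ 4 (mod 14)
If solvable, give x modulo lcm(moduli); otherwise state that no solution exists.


Moduli 8, 20, 14 are not pairwise coprime, so CRT works modulo lcm(m_i) when all pairwise compatibility conditions hold.
Pairwise compatibility: gcd(m_i, m_j) must divide a_i - a_j for every pair.
Merge one congruence at a time:
  Start: x ≡ 0 (mod 8).
  Combine with x ≡ 9 (mod 20): gcd(8, 20) = 4, and 9 - 0 = 9 is NOT divisible by 4.
    ⇒ system is inconsistent (no integer solution).

No solution (the system is inconsistent).


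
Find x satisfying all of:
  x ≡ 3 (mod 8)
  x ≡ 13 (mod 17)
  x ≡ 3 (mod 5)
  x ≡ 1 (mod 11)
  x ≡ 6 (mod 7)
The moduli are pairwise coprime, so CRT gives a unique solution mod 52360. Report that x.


Product of moduli M = 8 · 17 · 5 · 11 · 7 = 52360.
Merge one congruence at a time:
  Start: x ≡ 3 (mod 8).
  Combine with x ≡ 13 (mod 17); new modulus lcm = 136.
    Write x = 3 + 8·t and substitute into x ≡ 13 (mod 17): 8·t ≡ 13 − 3 = 10 (mod 17).
    The inverse of 8 mod 17 is 15 (since 8·15 = 120 = 7·17 + 1), so t ≡ 15·10 = 150 ≡ 14 (mod 17).
    Then x = 3 + 8·14 = 115, valid modulo lcm(8, 17) = 136: x ≡ 115 (mod 136).
  Combine with x ≡ 3 (mod 5); new modulus lcm = 680.
    Write x = 115 + 136·t and substitute into x ≡ 3 (mod 5): 136·t ≡ 3 − 115 = -112 (mod 5).
    Reduce coefficients mod 5: 1·t ≡ 3 (mod 5).
    So t ≡ 3 (mod 5).
    Then x = 115 + 136·3 = 523, valid modulo lcm(136, 5) = 680: x ≡ 523 (mod 680).
  Combine with x ≡ 1 (mod 11); new modulus lcm = 7480.
    Write x = 523 + 680·t and substitute into x ≡ 1 (mod 11): 680·t ≡ 1 − 523 = -522 (mod 11).
    Reduce coefficients mod 11: 9·t ≡ 6 (mod 11).
    The inverse of 9 mod 11 is 5 (since 9·5 = 45 = 4·11 + 1), so t ≡ 5·6 = 30 ≡ 8 (mod 11).
    Then x = 523 + 680·8 = 5963, valid modulo lcm(680, 11) = 7480: x ≡ 5963 (mod 7480).
  Combine with x ≡ 6 (mod 7); new modulus lcm = 52360.
    Write x = 5963 + 7480·t and substitute into x ≡ 6 (mod 7): 7480·t ≡ 6 − 5963 = -5957 (mod 7).
    Reduce coefficients mod 7: 4·t ≡ 0 (mod 7).
    The inverse of 4 mod 7 is 2 (since 4·2 = 8 = 1·7 + 1), so t ≡ 2·0 = 0 ≡ 0 (mod 7).
    Then x = 5963 + 7480·0 = 5963, valid modulo lcm(7480, 7) = 52360: x ≡ 5963 (mod 52360).
Verify against each original: 5963 mod 8 = 3, 5963 mod 17 = 13, 5963 mod 5 = 3, 5963 mod 11 = 1, 5963 mod 7 = 6.

x ≡ 5963 (mod 52360).


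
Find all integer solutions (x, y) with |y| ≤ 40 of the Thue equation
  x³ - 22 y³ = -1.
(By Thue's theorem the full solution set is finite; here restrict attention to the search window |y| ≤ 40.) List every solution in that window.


The equation is x³ - 22y³ = -1. For fixed y, x³ = 22·y³ − 1, so a solution requires the RHS to be a perfect cube.
Strategy: iterate y from -40 to 40, compute RHS = 22·y³ − 1, and check whether it is a (positive or negative) perfect cube.
Check small values of y:
  y = 0: RHS = -1 = (-1)³ ⇒ x = -1 works.
  y = 1: RHS = 21 is not a perfect cube.
  y = -1: RHS = -23 is not a perfect cube.
  y = 2: RHS = 175 is not a perfect cube.
  y = -2: RHS = -177 is not a perfect cube.
  y = 3: RHS = 593 is not a perfect cube.
  y = -3: RHS = -595 is not a perfect cube.
Continuing the search up to |y| = 40 finds no further solutions beyond those listed.
Collected solutions: (-1, 0).

Solutions (with |y| ≤ 40): (-1, 0).


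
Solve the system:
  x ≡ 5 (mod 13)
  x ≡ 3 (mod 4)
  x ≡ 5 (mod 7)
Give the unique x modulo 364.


Moduli 13, 4, 7 are pairwise coprime; by CRT there is a unique solution modulo M = 13 · 4 · 7 = 364.
Solve pairwise, accumulating the modulus:
  Start with x ≡ 5 (mod 13).
  Combine with x ≡ 3 (mod 4): since gcd(13, 4) = 1, we get a unique residue mod 52.
    Write x = 5 + 13·t and substitute into x ≡ 3 (mod 4): 13·t ≡ 3 − 5 = -2 (mod 4).
    Reduce coefficients mod 4: 1·t ≡ 2 (mod 4).
    So t ≡ 2 (mod 4).
    Then x = 5 + 13·2 = 31, valid modulo lcm(13, 4) = 52: x ≡ 31 (mod 52).
  Combine with x ≡ 5 (mod 7): since gcd(52, 7) = 1, we get a unique residue mod 364.
    Write x = 31 + 52·t and substitute into x ≡ 5 (mod 7): 52·t ≡ 5 − 31 = -26 (mod 7).
    Reduce coefficients mod 7: 3·t ≡ 2 (mod 7).
    The inverse of 3 mod 7 is 5 (since 3·5 = 15 = 2·7 + 1), so t ≡ 5·2 = 10 ≡ 3 (mod 7).
    Then x = 31 + 52·3 = 187, valid modulo lcm(52, 7) = 364: x ≡ 187 (mod 364).
Verify: 187 mod 13 = 5 ✓, 187 mod 4 = 3 ✓, 187 mod 7 = 5 ✓.

x ≡ 187 (mod 364).


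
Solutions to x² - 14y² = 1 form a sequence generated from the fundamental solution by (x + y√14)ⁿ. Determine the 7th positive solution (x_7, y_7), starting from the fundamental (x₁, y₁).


Step 1: Find the fundamental solution (x₁, y₁) of x² - 14y² = 1.
  Expand √14 as a continued fraction. a₀ = ⌊√14⌋ = 3; iterate m_{k+1} = d_k·a_k − m_k, d_{k+1} = (14 − m_{k+1}²)/d_k, a_{k+1} = ⌊(a₀ + m_{k+1})/d_{k+1}⌋ (starting m₀ = 0, d₀ = 1), with convergents p_k = a_k·p_{k-1} + p_{k-2}, q_k = a_k·q_{k-1} + q_{k-2} (p₋₁ = 1, q₋₁ = 0):
  k = 0: a₀ = 3; p₀/q₀ = 3/1; p₀² − 14·q₀² = 9 − 14 = -5.
  k = 1: m = 3, d = 5, a = ⌊(3 + 3)/5⌋ = 1; p/q = (1·3 + 1)/(1·1 + 0) = 4/1; p² − 14·q² = 16 − 14 = 2.
  k = 2: m = 2, d = 2, a = ⌊(3 + 2)/2⌋ = 2; p/q = (2·4 + 3)/(2·1 + 1) = 11/3; p² − 14·q² = 121 − 126 = -5.
  k = 3: m = 2, d = 5, a = ⌊(3 + 2)/5⌋ = 1; p/q = (1·11 + 4)/(1·3 + 1) = 15/4; p² − 14·q² = 225 − 224 = 1.
  The first convergent with p² − 14·q² = 1 gives the fundamental solution (x₁, y₁) = (15, 4).
Step 2: Apply the recurrence (x_{n+1}, y_{n+1}) = (x₁x_n + 14y₁y_n, x₁y_n + y₁x_n) repeatedly.
  From (x_1, y_1) = (15, 4): x_2 = 15·15 + 14·4·4 = 449; y_2 = 15·4 + 4·15 = 120.
  From (x_2, y_2) = (449, 120): x_3 = 15·449 + 14·4·120 = 13455; y_3 = 15·120 + 4·449 = 3596.
  From (x_3, y_3) = (13455, 3596): x_4 = 15·13455 + 14·4·3596 = 403201; y_4 = 15·3596 + 4·13455 = 107760.
  From (x_4, y_4) = (403201, 107760): x_5 = 15·403201 + 14·4·107760 = 12082575; y_5 = 15·107760 + 4·403201 = 3229204.
  From (x_5, y_5) = (12082575, 3229204): x_6 = 15·12082575 + 14·4·3229204 = 362074049; y_6 = 15·3229204 + 4·12082575 = 96768360.
  From (x_6, y_6) = (362074049, 96768360): x_7 = 15·362074049 + 14·4·96768360 = 10850138895; y_7 = 15·96768360 + 4·362074049 = 2899821596.
Step 3: Verify x_7² - 14·y_7² = 117725514040791821025 - 117725514040791821024 = 1 (should be 1). ✓

(x_1, y_1) = (15, 4); (x_7, y_7) = (10850138895, 2899821596).


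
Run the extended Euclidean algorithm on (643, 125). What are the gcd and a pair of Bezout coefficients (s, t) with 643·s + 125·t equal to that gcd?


Euclidean algorithm on (643, 125) — divide until remainder is 0:
  643 = 5 · 125 + 18
  125 = 6 · 18 + 17
  18 = 1 · 17 + 1
  17 = 17 · 1 + 0
gcd(643, 125) = 1.
Track Bezout coefficients alongside the remainders: start with r₀ = 643 = a·1 + b·0 (s = 1, t = 0) and r₁ = 125 = a·0 + b·1 (s = 0, t = 1); each new remainder r_{k+1} = r_{k-1} − q_k·r_k inherits s_{k+1} = s_{k-1} − q_k·s_k, t_{k+1} = t_{k-1} − q_k·t_k, so r_k = a·s_k + b·t_k at every step:
  q = 5: r = 18, s = 1 − 5·0 = 1, t = 0 − 5·1 = -5  (check: 643·1 + 125·(-5) = 18)
  q = 6: r = 17, s = 0 − 6·1 = -6, t = 1 − 6·(-5) = 31  (check: 643·(-6) + 125·31 = 17)
  q = 1: r = 1, s = 1 − 1·(-6) = 7, t = -5 − 1·31 = -36  (check: 643·7 + 125·(-36) = 1)
The row with r = 1 (the gcd) gives the Bezout coefficients s = 7, t = -36.
Result: 643 · (7) + 125 · (-36) = 1.

gcd(643, 125) = 1; s = 7, t = -36 (check: 643·7 + 125·(-36) = 1).


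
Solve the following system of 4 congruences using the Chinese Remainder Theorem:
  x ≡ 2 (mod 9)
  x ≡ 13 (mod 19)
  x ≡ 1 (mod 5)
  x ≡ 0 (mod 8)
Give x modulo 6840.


Product of moduli M = 9 · 19 · 5 · 8 = 6840.
Merge one congruence at a time:
  Start: x ≡ 2 (mod 9).
  Combine with x ≡ 13 (mod 19); new modulus lcm = 171.
    Write x = 2 + 9·t and substitute into x ≡ 13 (mod 19): 9·t ≡ 13 − 2 = 11 (mod 19).
    The inverse of 9 mod 19 is 17 (since 9·17 = 153 = 8·19 + 1), so t ≡ 17·11 = 187 ≡ 16 (mod 19).
    Then x = 2 + 9·16 = 146, valid modulo lcm(9, 19) = 171: x ≡ 146 (mod 171).
  Combine with x ≡ 1 (mod 5); new modulus lcm = 855.
    Write x = 146 + 171·t and substitute into x ≡ 1 (mod 5): 171·t ≡ 1 − 146 = -145 (mod 5).
    Reduce coefficients mod 5: 1·t ≡ 0 (mod 5).
    So t ≡ 0 (mod 5).
    Then x = 146 + 171·0 = 146, valid modulo lcm(171, 5) = 855: x ≡ 146 (mod 855).
  Combine with x ≡ 0 (mod 8); new modulus lcm = 6840.
    Write x = 146 + 855·t and substitute into x ≡ 0 (mod 8): 855·t ≡ 0 − 146 = -146 (mod 8).
    Reduce coefficients mod 8: 7·t ≡ 6 (mod 8).
    The inverse of 7 mod 8 is 7 (since 7·7 = 49 = 6·8 + 1), so t ≡ 7·6 = 42 ≡ 2 (mod 8).
    Then x = 146 + 855·2 = 1856, valid modulo lcm(855, 8) = 6840: x ≡ 1856 (mod 6840).
Verify against each original: 1856 mod 9 = 2, 1856 mod 19 = 13, 1856 mod 5 = 1, 1856 mod 8 = 0.

x ≡ 1856 (mod 6840).


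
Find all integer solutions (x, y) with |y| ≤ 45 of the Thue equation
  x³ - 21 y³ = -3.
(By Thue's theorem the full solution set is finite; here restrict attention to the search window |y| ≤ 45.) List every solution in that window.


The equation is x³ - 21y³ = -3. For fixed y, x³ = 21·y³ − 3, so a solution requires the RHS to be a perfect cube.
Strategy: iterate y from -45 to 45, compute RHS = 21·y³ − 3, and check whether it is a (positive or negative) perfect cube.
Check small values of y:
  y = 0: RHS = -3 is not a perfect cube.
  y = 1: RHS = 18 is not a perfect cube.
  y = -1: RHS = -24 is not a perfect cube.
  y = 2: RHS = 165 is not a perfect cube.
  y = -2: RHS = -171 is not a perfect cube.
  y = 3: RHS = 564 is not a perfect cube.
  y = -3: RHS = -570 is not a perfect cube.
Continuing the search up to |y| = 45 finds no solutions either.
No (x, y) in the scanned range satisfies the equation.

No integer solutions with |y| ≤ 45.


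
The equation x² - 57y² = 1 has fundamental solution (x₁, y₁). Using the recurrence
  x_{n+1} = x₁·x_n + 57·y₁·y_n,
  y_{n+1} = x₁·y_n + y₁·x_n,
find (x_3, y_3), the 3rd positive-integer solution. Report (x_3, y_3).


Step 1: Find the fundamental solution (x₁, y₁) of x² - 57y² = 1.
  Expand √57 as a continued fraction. a₀ = ⌊√57⌋ = 7; iterate m_{k+1} = d_k·a_k − m_k, d_{k+1} = (57 − m_{k+1}²)/d_k, a_{k+1} = ⌊(a₀ + m_{k+1})/d_{k+1}⌋ (starting m₀ = 0, d₀ = 1), with convergents p_k = a_k·p_{k-1} + p_{k-2}, q_k = a_k·q_{k-1} + q_{k-2} (p₋₁ = 1, q₋₁ = 0):
  k = 0: a₀ = 7; p₀/q₀ = 7/1; p₀² − 57·q₀² = 49 − 57 = -8.
  k = 1: m = 7, d = 8, a = ⌊(7 + 7)/8⌋ = 1; p/q = (1·7 + 1)/(1·1 + 0) = 8/1; p² − 57·q² = 64 − 57 = 7.
  k = 2: m = 1, d = 7, a = ⌊(7 + 1)/7⌋ = 1; p/q = (1·8 + 7)/(1·1 + 1) = 15/2; p² − 57·q² = 225 − 228 = -3.
  k = 3: m = 6, d = 3, a = ⌊(7 + 6)/3⌋ = 4; p/q = (4·15 + 8)/(4·2 + 1) = 68/9; p² − 57·q² = 4624 − 4617 = 7.
  k = 4: m = 6, d = 7, a = ⌊(7 + 6)/7⌋ = 1; p/q = (1·68 + 15)/(1·9 + 2) = 83/11; p² − 57·q² = 6889 − 6897 = -8.
  k = 5: m = 1, d = 8, a = ⌊(7 + 1)/8⌋ = 1; p/q = (1·83 + 68)/(1·11 + 9) = 151/20; p² − 57·q² = 22801 − 22800 = 1.
  The first convergent with p² − 57·q² = 1 gives the fundamental solution (x₁, y₁) = (151, 20).
Step 2: Apply the recurrence (x_{n+1}, y_{n+1}) = (x₁x_n + 57y₁y_n, x₁y_n + y₁x_n) repeatedly.
  From (x_1, y_1) = (151, 20): x_2 = 151·151 + 57·20·20 = 45601; y_2 = 151·20 + 20·151 = 6040.
  From (x_2, y_2) = (45601, 6040): x_3 = 151·45601 + 57·20·6040 = 13771351; y_3 = 151·6040 + 20·45601 = 1824060.
Step 3: Verify x_3² - 57·y_3² = 189650108365201 - 189650108365200 = 1 (should be 1). ✓

(x_1, y_1) = (151, 20); (x_3, y_3) = (13771351, 1824060).


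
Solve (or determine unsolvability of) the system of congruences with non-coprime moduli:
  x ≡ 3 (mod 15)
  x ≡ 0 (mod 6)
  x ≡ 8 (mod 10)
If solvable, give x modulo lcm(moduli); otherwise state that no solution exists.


Moduli 15, 6, 10 are not pairwise coprime, so CRT works modulo lcm(m_i) when all pairwise compatibility conditions hold.
Pairwise compatibility: gcd(m_i, m_j) must divide a_i - a_j for every pair.
Merge one congruence at a time:
  Start: x ≡ 3 (mod 15).
  Combine with x ≡ 0 (mod 6): gcd(15, 6) = 3; 0 - 3 = -3, which IS divisible by 3, so compatible.
    Write x = 3 + 15·t and substitute into x ≡ 0 (mod 6): 15·t ≡ 0 − 3 = -3 (mod 6).
    Divide the congruence (and modulus) by g = 3: 5·t ≡ -1 (mod 2).
    Reduce coefficients mod 2: 1·t ≡ 1 (mod 2).
    So t ≡ 1 (mod 2).
    Then x = 3 + 15·1 = 18, valid modulo lcm(15, 6) = 30: x ≡ 18 (mod 30).
  Combine with x ≡ 8 (mod 10): gcd(30, 10) = 10; 8 - 18 = -10, which IS divisible by 10, so compatible.
    Write x = 18 + 30·t and substitute into x ≡ 8 (mod 10): 30·t ≡ 8 − 18 = -10 (mod 10).
    Divide the congruence (and modulus) by g = 10: 3·t ≡ -1 (mod 1).
    Modulo 1 every t works; take t = 0.
    Then x = 18 + 30·0 = 18, valid modulo lcm(30, 10) = 30: x ≡ 18 (mod 30).
Verify: 18 mod 15 = 3, 18 mod 6 = 0, 18 mod 10 = 8.

x ≡ 18 (mod 30).


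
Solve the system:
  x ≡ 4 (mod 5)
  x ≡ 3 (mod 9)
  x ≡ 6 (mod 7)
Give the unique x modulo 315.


Moduli 5, 9, 7 are pairwise coprime; by CRT there is a unique solution modulo M = 5 · 9 · 7 = 315.
Solve pairwise, accumulating the modulus:
  Start with x ≡ 4 (mod 5).
  Combine with x ≡ 3 (mod 9): since gcd(5, 9) = 1, we get a unique residue mod 45.
    Write x = 4 + 5·t and substitute into x ≡ 3 (mod 9): 5·t ≡ 3 − 4 = -1 (mod 9).
    Reduce coefficients mod 9: 5·t ≡ 8 (mod 9).
    The inverse of 5 mod 9 is 2 (since 5·2 = 10 = 1·9 + 1), so t ≡ 2·8 = 16 ≡ 7 (mod 9).
    Then x = 4 + 5·7 = 39, valid modulo lcm(5, 9) = 45: x ≡ 39 (mod 45).
  Combine with x ≡ 6 (mod 7): since gcd(45, 7) = 1, we get a unique residue mod 315.
    Write x = 39 + 45·t and substitute into x ≡ 6 (mod 7): 45·t ≡ 6 − 39 = -33 (mod 7).
    Reduce coefficients mod 7: 3·t ≡ 2 (mod 7).
    The inverse of 3 mod 7 is 5 (since 3·5 = 15 = 2·7 + 1), so t ≡ 5·2 = 10 ≡ 3 (mod 7).
    Then x = 39 + 45·3 = 174, valid modulo lcm(45, 7) = 315: x ≡ 174 (mod 315).
Verify: 174 mod 5 = 4 ✓, 174 mod 9 = 3 ✓, 174 mod 7 = 6 ✓.

x ≡ 174 (mod 315).


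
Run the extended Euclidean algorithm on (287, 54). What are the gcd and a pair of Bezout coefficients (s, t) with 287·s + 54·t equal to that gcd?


Euclidean algorithm on (287, 54) — divide until remainder is 0:
  287 = 5 · 54 + 17
  54 = 3 · 17 + 3
  17 = 5 · 3 + 2
  3 = 1 · 2 + 1
  2 = 2 · 1 + 0
gcd(287, 54) = 1.
Track Bezout coefficients alongside the remainders: start with r₀ = 287 = a·1 + b·0 (s = 1, t = 0) and r₁ = 54 = a·0 + b·1 (s = 0, t = 1); each new remainder r_{k+1} = r_{k-1} − q_k·r_k inherits s_{k+1} = s_{k-1} − q_k·s_k, t_{k+1} = t_{k-1} − q_k·t_k, so r_k = a·s_k + b·t_k at every step:
  q = 5: r = 17, s = 1 − 5·0 = 1, t = 0 − 5·1 = -5  (check: 287·1 + 54·(-5) = 17)
  q = 3: r = 3, s = 0 − 3·1 = -3, t = 1 − 3·(-5) = 16  (check: 287·(-3) + 54·16 = 3)
  q = 5: r = 2, s = 1 − 5·(-3) = 16, t = -5 − 5·16 = -85  (check: 287·16 + 54·(-85) = 2)
  q = 1: r = 1, s = -3 − 1·16 = -19, t = 16 − 1·(-85) = 101  (check: 287·(-19) + 54·101 = 1)
The row with r = 1 (the gcd) gives the Bezout coefficients s = -19, t = 101.
Result: 287 · (-19) + 54 · (101) = 1.

gcd(287, 54) = 1; s = -19, t = 101 (check: 287·(-19) + 54·101 = 1).


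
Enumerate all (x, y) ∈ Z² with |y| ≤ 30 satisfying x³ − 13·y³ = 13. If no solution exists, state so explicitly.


The equation is x³ - 13y³ = 13. For fixed y, x³ = 13·y³ + 13, so a solution requires the RHS to be a perfect cube.
Strategy: iterate y from -30 to 30, compute RHS = 13·y³ + 13, and check whether it is a (positive or negative) perfect cube.
Check small values of y:
  y = 0: RHS = 13 is not a perfect cube.
  y = 1: RHS = 26 is not a perfect cube.
  y = -1: RHS = 0 = (0)³ ⇒ x = 0 works.
  y = 2: RHS = 117 is not a perfect cube.
  y = -2: RHS = -91 is not a perfect cube.
  y = 3: RHS = 364 is not a perfect cube.
  y = -3: RHS = -338 is not a perfect cube.
Continuing the search up to |y| = 30 finds no further solutions beyond those listed.
Collected solutions: (0, -1).

Solutions (with |y| ≤ 30): (0, -1).


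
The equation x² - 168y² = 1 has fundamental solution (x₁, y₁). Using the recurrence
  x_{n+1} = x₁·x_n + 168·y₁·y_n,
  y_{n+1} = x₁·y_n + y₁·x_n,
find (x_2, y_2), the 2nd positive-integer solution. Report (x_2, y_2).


Step 1: Find the fundamental solution (x₁, y₁) of x² - 168y² = 1.
  Expand √168 as a continued fraction. a₀ = ⌊√168⌋ = 12; iterate m_{k+1} = d_k·a_k − m_k, d_{k+1} = (168 − m_{k+1}²)/d_k, a_{k+1} = ⌊(a₀ + m_{k+1})/d_{k+1}⌋ (starting m₀ = 0, d₀ = 1), with convergents p_k = a_k·p_{k-1} + p_{k-2}, q_k = a_k·q_{k-1} + q_{k-2} (p₋₁ = 1, q₋₁ = 0):
  k = 0: a₀ = 12; p₀/q₀ = 12/1; p₀² − 168·q₀² = 144 − 168 = -24.
  k = 1: m = 12, d = 24, a = ⌊(12 + 12)/24⌋ = 1; p/q = (1·12 + 1)/(1·1 + 0) = 13/1; p² − 168·q² = 169 − 168 = 1.
  The first convergent with p² − 168·q² = 1 gives the fundamental solution (x₁, y₁) = (13, 1).
Step 2: Apply the recurrence (x_{n+1}, y_{n+1}) = (x₁x_n + 168y₁y_n, x₁y_n + y₁x_n) repeatedly.
  From (x_1, y_1) = (13, 1): x_2 = 13·13 + 168·1·1 = 337; y_2 = 13·1 + 1·13 = 26.
Step 3: Verify x_2² - 168·y_2² = 113569 - 113568 = 1 (should be 1). ✓

(x_1, y_1) = (13, 1); (x_2, y_2) = (337, 26).


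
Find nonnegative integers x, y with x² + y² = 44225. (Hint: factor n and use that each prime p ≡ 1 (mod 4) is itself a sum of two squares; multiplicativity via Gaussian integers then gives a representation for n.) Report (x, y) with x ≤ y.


Step 1: Factor n = 44225 = 5^2 · 29 · 61.
Step 2: Check the mod-4 condition on each prime factor: 5 ≡ 1 (mod 4), exponent 2; 29 ≡ 1 (mod 4), exponent 1; 61 ≡ 1 (mod 4), exponent 1.
All primes ≡ 3 (mod 4) appear to even exponent (or don't appear), so by the two-squares theorem n IS expressible as a sum of two squares.
Step 3: Build a representation. Group n = k² · m with k = 5 and m = 29 · 61 = 1769 (a product of primes ≡ 1 (mod 4)); a representation of m scales to one of n via (k·x)² + (k·y)² = k²(x² + y²). Each prime p ≡ 1 (mod 4) is itself a sum of two squares; find a² by testing p − a² for a perfect square:
  29: 29 − 1² = 28, 29 − 2² = 25 = 5² ⇒ 29 = 2² + 5².
  61: 61 − 1² = 60, 61 − 2² = 57, 61 − 3² = 52, 61 − 4² = 45, 61 − 5² = 36 = 6² ⇒ 61 = 5² + 6².
  Combine using the Brahmagupta–Fibonacci identity (a² + b²)(c² + d²) = (ac − bd)² + (ad + bc)² = (ac + bd)² + (ad − bc)²:
  29 · 61 = 1769: from (2² + 5²)(5² + 6²), take (2·5 − 5·6, 2·6 + 5·5) = (10 − 30, 12 + 25) = (-20, 37); dropping signs (only squares matter) gives (20, 37); check 20² + 37² = 400 + 1369 = 1769 ✓.
  Scale by k = 5: (5·20, 5·37) = (100, 185).
Step 4: Order so x ≤ y and verify: 100² + 185² = 10000 + 34225 = 44225 = n. ✓

n = 44225 = 100² + 185² (one valid representation with x ≤ y).


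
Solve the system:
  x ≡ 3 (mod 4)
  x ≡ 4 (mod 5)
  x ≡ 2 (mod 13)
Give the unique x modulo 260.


Moduli 4, 5, 13 are pairwise coprime; by CRT there is a unique solution modulo M = 4 · 5 · 13 = 260.
Solve pairwise, accumulating the modulus:
  Start with x ≡ 3 (mod 4).
  Combine with x ≡ 4 (mod 5): since gcd(4, 5) = 1, we get a unique residue mod 20.
    Write x = 3 + 4·t and substitute into x ≡ 4 (mod 5): 4·t ≡ 4 − 3 = 1 (mod 5).
    The inverse of 4 mod 5 is 4 (since 4·4 = 16 = 3·5 + 1), so t ≡ 4·1 = 4 ≡ 4 (mod 5).
    Then x = 3 + 4·4 = 19, valid modulo lcm(4, 5) = 20: x ≡ 19 (mod 20).
  Combine with x ≡ 2 (mod 13): since gcd(20, 13) = 1, we get a unique residue mod 260.
    Write x = 19 + 20·t and substitute into x ≡ 2 (mod 13): 20·t ≡ 2 − 19 = -17 (mod 13).
    Reduce coefficients mod 13: 7·t ≡ 9 (mod 13).
    The inverse of 7 mod 13 is 2 (since 7·2 = 14 = 1·13 + 1), so t ≡ 2·9 = 18 ≡ 5 (mod 13).
    Then x = 19 + 20·5 = 119, valid modulo lcm(20, 13) = 260: x ≡ 119 (mod 260).
Verify: 119 mod 4 = 3 ✓, 119 mod 5 = 4 ✓, 119 mod 13 = 2 ✓.

x ≡ 119 (mod 260).


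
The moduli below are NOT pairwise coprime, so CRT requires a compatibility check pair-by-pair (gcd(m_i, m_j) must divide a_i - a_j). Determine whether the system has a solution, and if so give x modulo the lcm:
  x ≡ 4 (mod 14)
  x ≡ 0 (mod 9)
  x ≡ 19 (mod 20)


Moduli 14, 9, 20 are not pairwise coprime, so CRT works modulo lcm(m_i) when all pairwise compatibility conditions hold.
Pairwise compatibility: gcd(m_i, m_j) must divide a_i - a_j for every pair.
Merge one congruence at a time:
  Start: x ≡ 4 (mod 14).
  Combine with x ≡ 0 (mod 9): gcd(14, 9) = 1; 0 - 4 = -4, which IS divisible by 1, so compatible.
    Write x = 4 + 14·t and substitute into x ≡ 0 (mod 9): 14·t ≡ 0 − 4 = -4 (mod 9).
    Reduce coefficients mod 9: 5·t ≡ 5 (mod 9).
    The inverse of 5 mod 9 is 2 (since 5·2 = 10 = 1·9 + 1), so t ≡ 2·5 = 10 ≡ 1 (mod 9).
    Then x = 4 + 14·1 = 18, valid modulo lcm(14, 9) = 126: x ≡ 18 (mod 126).
  Combine with x ≡ 19 (mod 20): gcd(126, 20) = 2, and 19 - 18 = 1 is NOT divisible by 2.
    ⇒ system is inconsistent (no integer solution).

No solution (the system is inconsistent).


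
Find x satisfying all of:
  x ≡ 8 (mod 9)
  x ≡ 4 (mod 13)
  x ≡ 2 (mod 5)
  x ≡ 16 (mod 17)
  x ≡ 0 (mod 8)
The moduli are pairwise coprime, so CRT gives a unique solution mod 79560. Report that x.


Product of moduli M = 9 · 13 · 5 · 17 · 8 = 79560.
Merge one congruence at a time:
  Start: x ≡ 8 (mod 9).
  Combine with x ≡ 4 (mod 13); new modulus lcm = 117.
    Write x = 8 + 9·t and substitute into x ≡ 4 (mod 13): 9·t ≡ 4 − 8 = -4 (mod 13).
    Reduce coefficients mod 13: 9·t ≡ 9 (mod 13).
    The inverse of 9 mod 13 is 3 (since 9·3 = 27 = 2·13 + 1), so t ≡ 3·9 = 27 ≡ 1 (mod 13).
    Then x = 8 + 9·1 = 17, valid modulo lcm(9, 13) = 117: x ≡ 17 (mod 117).
  Combine with x ≡ 2 (mod 5); new modulus lcm = 585.
    Write x = 17 + 117·t and substitute into x ≡ 2 (mod 5): 117·t ≡ 2 − 17 = -15 (mod 5).
    Reduce coefficients mod 5: 2·t ≡ 0 (mod 5).
    The inverse of 2 mod 5 is 3 (since 2·3 = 6 = 1·5 + 1), so t ≡ 3·0 = 0 ≡ 0 (mod 5).
    Then x = 17 + 117·0 = 17, valid modulo lcm(117, 5) = 585: x ≡ 17 (mod 585).
  Combine with x ≡ 16 (mod 17); new modulus lcm = 9945.
    Write x = 17 + 585·t and substitute into x ≡ 16 (mod 17): 585·t ≡ 16 − 17 = -1 (mod 17).
    Reduce coefficients mod 17: 7·t ≡ 16 (mod 17).
    The inverse of 7 mod 17 is 5 (since 7·5 = 35 = 2·17 + 1), so t ≡ 5·16 = 80 ≡ 12 (mod 17).
    Then x = 17 + 585·12 = 7037, valid modulo lcm(585, 17) = 9945: x ≡ 7037 (mod 9945).
  Combine with x ≡ 0 (mod 8); new modulus lcm = 79560.
    Write x = 7037 + 9945·t and substitute into x ≡ 0 (mod 8): 9945·t ≡ 0 − 7037 = -7037 (mod 8).
    Reduce coefficients mod 8: 1·t ≡ 3 (mod 8).
    So t ≡ 3 (mod 8).
    Then x = 7037 + 9945·3 = 36872, valid modulo lcm(9945, 8) = 79560: x ≡ 36872 (mod 79560).
Verify against each original: 36872 mod 9 = 8, 36872 mod 13 = 4, 36872 mod 5 = 2, 36872 mod 17 = 16, 36872 mod 8 = 0.

x ≡ 36872 (mod 79560).


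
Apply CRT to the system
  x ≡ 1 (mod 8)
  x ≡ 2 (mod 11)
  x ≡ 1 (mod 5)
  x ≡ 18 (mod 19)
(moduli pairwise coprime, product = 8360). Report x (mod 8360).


Product of moduli M = 8 · 11 · 5 · 19 = 8360.
Merge one congruence at a time:
  Start: x ≡ 1 (mod 8).
  Combine with x ≡ 2 (mod 11); new modulus lcm = 88.
    Write x = 1 + 8·t and substitute into x ≡ 2 (mod 11): 8·t ≡ 2 − 1 = 1 (mod 11).
    The inverse of 8 mod 11 is 7 (since 8·7 = 56 = 5·11 + 1), so t ≡ 7·1 = 7 ≡ 7 (mod 11).
    Then x = 1 + 8·7 = 57, valid modulo lcm(8, 11) = 88: x ≡ 57 (mod 88).
  Combine with x ≡ 1 (mod 5); new modulus lcm = 440.
    Write x = 57 + 88·t and substitute into x ≡ 1 (mod 5): 88·t ≡ 1 − 57 = -56 (mod 5).
    Reduce coefficients mod 5: 3·t ≡ 4 (mod 5).
    The inverse of 3 mod 5 is 2 (since 3·2 = 6 = 1·5 + 1), so t ≡ 2·4 = 8 ≡ 3 (mod 5).
    Then x = 57 + 88·3 = 321, valid modulo lcm(88, 5) = 440: x ≡ 321 (mod 440).
  Combine with x ≡ 18 (mod 19); new modulus lcm = 8360.
    Write x = 321 + 440·t and substitute into x ≡ 18 (mod 19): 440·t ≡ 18 − 321 = -303 (mod 19).
    Reduce coefficients mod 19: 3·t ≡ 1 (mod 19).
    The inverse of 3 mod 19 is 13 (since 3·13 = 39 = 2·19 + 1), so t ≡ 13·1 = 13 ≡ 13 (mod 19).
    Then x = 321 + 440·13 = 6041, valid modulo lcm(440, 19) = 8360: x ≡ 6041 (mod 8360).
Verify against each original: 6041 mod 8 = 1, 6041 mod 11 = 2, 6041 mod 5 = 1, 6041 mod 19 = 18.

x ≡ 6041 (mod 8360).


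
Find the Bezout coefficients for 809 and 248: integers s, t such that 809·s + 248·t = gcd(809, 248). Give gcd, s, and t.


Euclidean algorithm on (809, 248) — divide until remainder is 0:
  809 = 3 · 248 + 65
  248 = 3 · 65 + 53
  65 = 1 · 53 + 12
  53 = 4 · 12 + 5
  12 = 2 · 5 + 2
  5 = 2 · 2 + 1
  2 = 2 · 1 + 0
gcd(809, 248) = 1.
Track Bezout coefficients alongside the remainders: start with r₀ = 809 = a·1 + b·0 (s = 1, t = 0) and r₁ = 248 = a·0 + b·1 (s = 0, t = 1); each new remainder r_{k+1} = r_{k-1} − q_k·r_k inherits s_{k+1} = s_{k-1} − q_k·s_k, t_{k+1} = t_{k-1} − q_k·t_k, so r_k = a·s_k + b·t_k at every step:
  q = 3: r = 65, s = 1 − 3·0 = 1, t = 0 − 3·1 = -3  (check: 809·1 + 248·(-3) = 65)
  q = 3: r = 53, s = 0 − 3·1 = -3, t = 1 − 3·(-3) = 10  (check: 809·(-3) + 248·10 = 53)
  q = 1: r = 12, s = 1 − 1·(-3) = 4, t = -3 − 1·10 = -13  (check: 809·4 + 248·(-13) = 12)
  q = 4: r = 5, s = -3 − 4·4 = -19, t = 10 − 4·(-13) = 62  (check: 809·(-19) + 248·62 = 5)
  q = 2: r = 2, s = 4 − 2·(-19) = 42, t = -13 − 2·62 = -137  (check: 809·42 + 248·(-137) = 2)
  q = 2: r = 1, s = -19 − 2·42 = -103, t = 62 − 2·(-137) = 336  (check: 809·(-103) + 248·336 = 1)
The row with r = 1 (the gcd) gives the Bezout coefficients s = -103, t = 336.
Result: 809 · (-103) + 248 · (336) = 1.

gcd(809, 248) = 1; s = -103, t = 336 (check: 809·(-103) + 248·336 = 1).


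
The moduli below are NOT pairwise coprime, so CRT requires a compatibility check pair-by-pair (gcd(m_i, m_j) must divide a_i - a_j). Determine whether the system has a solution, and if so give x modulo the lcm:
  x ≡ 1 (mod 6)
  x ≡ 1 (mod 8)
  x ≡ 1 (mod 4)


Moduli 6, 8, 4 are not pairwise coprime, so CRT works modulo lcm(m_i) when all pairwise compatibility conditions hold.
Pairwise compatibility: gcd(m_i, m_j) must divide a_i - a_j for every pair.
Merge one congruence at a time:
  Start: x ≡ 1 (mod 6).
  Combine with x ≡ 1 (mod 8): gcd(6, 8) = 2; 1 - 1 = 0, which IS divisible by 2, so compatible.
    Write x = 1 + 6·t and substitute into x ≡ 1 (mod 8): 6·t ≡ 1 − 1 = 0 (mod 8).
    Divide the congruence (and modulus) by g = 2: 3·t ≡ 0 (mod 4).
    The inverse of 3 mod 4 is 3 (since 3·3 = 9 = 2·4 + 1), so t ≡ 3·0 = 0 ≡ 0 (mod 4).
    Then x = 1 + 6·0 = 1, valid modulo lcm(6, 8) = 24: x ≡ 1 (mod 24).
  Combine with x ≡ 1 (mod 4): gcd(24, 4) = 4; 1 - 1 = 0, which IS divisible by 4, so compatible.
    Write x = 1 + 24·t and substitute into x ≡ 1 (mod 4): 24·t ≡ 1 − 1 = 0 (mod 4).
    Divide the congruence (and modulus) by g = 4: 6·t ≡ 0 (mod 1).
    Modulo 1 every t works; take t = 0.
    Then x = 1 + 24·0 = 1, valid modulo lcm(24, 4) = 24: x ≡ 1 (mod 24).
Verify: 1 mod 6 = 1, 1 mod 8 = 1, 1 mod 4 = 1.

x ≡ 1 (mod 24).


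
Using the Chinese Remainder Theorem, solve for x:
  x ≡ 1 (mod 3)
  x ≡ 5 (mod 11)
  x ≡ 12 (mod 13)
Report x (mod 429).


Moduli 3, 11, 13 are pairwise coprime; by CRT there is a unique solution modulo M = 3 · 11 · 13 = 429.
Solve pairwise, accumulating the modulus:
  Start with x ≡ 1 (mod 3).
  Combine with x ≡ 5 (mod 11): since gcd(3, 11) = 1, we get a unique residue mod 33.
    Write x = 1 + 3·t and substitute into x ≡ 5 (mod 11): 3·t ≡ 5 − 1 = 4 (mod 11).
    The inverse of 3 mod 11 is 4 (since 3·4 = 12 = 1·11 + 1), so t ≡ 4·4 = 16 ≡ 5 (mod 11).
    Then x = 1 + 3·5 = 16, valid modulo lcm(3, 11) = 33: x ≡ 16 (mod 33).
  Combine with x ≡ 12 (mod 13): since gcd(33, 13) = 1, we get a unique residue mod 429.
    Write x = 16 + 33·t and substitute into x ≡ 12 (mod 13): 33·t ≡ 12 − 16 = -4 (mod 13).
    Reduce coefficients mod 13: 7·t ≡ 9 (mod 13).
    The inverse of 7 mod 13 is 2 (since 7·2 = 14 = 1·13 + 1), so t ≡ 2·9 = 18 ≡ 5 (mod 13).
    Then x = 16 + 33·5 = 181, valid modulo lcm(33, 13) = 429: x ≡ 181 (mod 429).
Verify: 181 mod 3 = 1 ✓, 181 mod 11 = 5 ✓, 181 mod 13 = 12 ✓.

x ≡ 181 (mod 429).
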